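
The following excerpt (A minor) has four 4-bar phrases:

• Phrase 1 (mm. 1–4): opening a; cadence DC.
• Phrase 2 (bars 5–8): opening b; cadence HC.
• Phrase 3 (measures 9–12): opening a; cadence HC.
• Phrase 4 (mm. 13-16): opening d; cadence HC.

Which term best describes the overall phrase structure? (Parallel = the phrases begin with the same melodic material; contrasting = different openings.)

Phrase 4 ends with a half cadence, no stronger than phrase 2's half cadence, so the four phrases do not form a double period; nor do phrases 3–4 duplicate 1–2, so it is not a repeated period. With no phrase reaching a conclusive cadence, the passage is a phrase group.

phrase group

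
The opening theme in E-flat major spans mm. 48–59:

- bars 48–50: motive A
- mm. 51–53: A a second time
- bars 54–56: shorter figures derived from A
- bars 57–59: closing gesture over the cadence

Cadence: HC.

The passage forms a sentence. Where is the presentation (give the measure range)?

measures 48–53

The presentation of a sentence is the basic idea (mm. 48–50) plus its repetition (mm. 51–53); the presentation is therefore bars 48-53.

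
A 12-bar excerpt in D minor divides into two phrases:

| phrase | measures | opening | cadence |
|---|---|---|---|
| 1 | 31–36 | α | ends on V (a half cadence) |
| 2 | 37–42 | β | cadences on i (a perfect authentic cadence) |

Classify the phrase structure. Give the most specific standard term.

contrasting period

Phrase 1 ends with a half cadence (weaker) and phrase 2 with a perfect authentic cadence (stronger): antecedent + consequent = a period.
The two phrases open with different material (α / β), so the period is contrasting.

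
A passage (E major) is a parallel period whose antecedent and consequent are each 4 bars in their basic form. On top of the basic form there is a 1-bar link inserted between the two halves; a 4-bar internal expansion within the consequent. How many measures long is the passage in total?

Basic parallel period: 4 + 4 = 8 bars.
8 (basic form) + 1 (link) + 4 (internal expansion) = 13.

13 measures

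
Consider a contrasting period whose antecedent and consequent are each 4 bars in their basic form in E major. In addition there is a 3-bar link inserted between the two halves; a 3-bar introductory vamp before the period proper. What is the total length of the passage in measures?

Basic contrasting period: 4 + 4 = 8 bars.
8 (basic form) + 3 (link) + 3 (introduction) = 14.

14 measures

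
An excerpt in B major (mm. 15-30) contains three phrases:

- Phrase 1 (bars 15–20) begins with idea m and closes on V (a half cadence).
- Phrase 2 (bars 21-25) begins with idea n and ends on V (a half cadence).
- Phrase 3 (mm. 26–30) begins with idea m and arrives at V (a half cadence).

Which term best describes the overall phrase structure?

phrase group

The final phrase closes with a half cadence, which is not stronger than the preceding half cadence; the 3 phrases lack an overall antecedent–consequent design and so form a phrase group.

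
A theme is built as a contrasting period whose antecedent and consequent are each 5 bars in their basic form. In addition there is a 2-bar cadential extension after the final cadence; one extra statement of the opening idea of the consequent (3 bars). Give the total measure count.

15 measures

Basic contrasting period: 5 + 5 = 10 bars.
10 (basic form) + 2 (cadential extension) + 3 (extra statement) = 15.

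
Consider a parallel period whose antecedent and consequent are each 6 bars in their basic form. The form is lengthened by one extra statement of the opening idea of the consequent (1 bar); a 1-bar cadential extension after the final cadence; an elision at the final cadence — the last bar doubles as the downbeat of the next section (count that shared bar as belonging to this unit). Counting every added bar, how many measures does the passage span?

14 measures

Basic parallel period: 6 + 6 = 12 bars.
12 (basic form) + 1 (extra statement) + 1 (cadential extension) = 14.
The elision shares a bar with the next section but does not change this unit's count.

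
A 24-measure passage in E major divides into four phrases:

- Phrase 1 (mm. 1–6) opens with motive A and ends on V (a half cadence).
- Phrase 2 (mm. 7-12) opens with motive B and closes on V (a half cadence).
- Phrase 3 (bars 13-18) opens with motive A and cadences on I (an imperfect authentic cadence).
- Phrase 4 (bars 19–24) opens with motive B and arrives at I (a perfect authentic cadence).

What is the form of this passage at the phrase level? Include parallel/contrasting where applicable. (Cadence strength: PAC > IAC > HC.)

Four phrases in two halves: the first half (measures 1–12) ends with a half cadence, the second (mm. 13–24) with a perfect authentic cadence — a large antecedent–consequent pair, i.e. a double period.
Phrase 3 begins with the same material as phrase 1, making it parallel.

parallel double period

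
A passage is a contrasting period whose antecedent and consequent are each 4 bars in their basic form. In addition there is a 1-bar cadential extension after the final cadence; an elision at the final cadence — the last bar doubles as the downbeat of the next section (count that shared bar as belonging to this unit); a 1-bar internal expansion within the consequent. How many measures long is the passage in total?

Basic contrasting period: 4 + 4 = 8 bars.
8 (basic form) + 1 (cadential extension) + 1 (internal expansion) = 10.
The elision shares a bar with the next section but does not change this unit's count.

10 measures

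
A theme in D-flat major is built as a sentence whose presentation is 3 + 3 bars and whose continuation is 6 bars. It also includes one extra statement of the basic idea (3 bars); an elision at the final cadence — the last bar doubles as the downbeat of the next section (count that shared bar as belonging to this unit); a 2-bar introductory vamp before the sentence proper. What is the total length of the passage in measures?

Basic sentence: 3 + 3 + 6 = 12 bars.
12 (basic form) + 3 (extra statement) + 2 (introduction) = 17.
The elision shares a bar with the next section but does not change this unit's count.

17 measures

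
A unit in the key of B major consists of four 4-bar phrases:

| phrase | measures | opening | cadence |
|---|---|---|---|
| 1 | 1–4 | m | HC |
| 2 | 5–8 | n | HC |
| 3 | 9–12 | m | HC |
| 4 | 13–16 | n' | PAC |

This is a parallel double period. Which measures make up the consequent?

In a double period the first pair of phrases (ending half cadence) is the large antecedent and the second pair (ending perfect authentic cadence) is the large consequent; the consequent is measures 9–16.

measures 9–16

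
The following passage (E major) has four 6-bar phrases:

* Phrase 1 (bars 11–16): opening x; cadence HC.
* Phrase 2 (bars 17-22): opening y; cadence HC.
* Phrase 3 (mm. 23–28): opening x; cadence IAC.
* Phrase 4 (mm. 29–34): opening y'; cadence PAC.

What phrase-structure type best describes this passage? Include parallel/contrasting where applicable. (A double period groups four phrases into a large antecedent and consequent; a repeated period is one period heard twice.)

parallel double period

Four phrases in two halves: the first half (bars 11–22) ends with a half cadence, the second (measures 23–34) with a perfect authentic cadence — a large antecedent–consequent pair, i.e. a double period.
Phrase 3 begins with the same material as phrase 1, making it parallel.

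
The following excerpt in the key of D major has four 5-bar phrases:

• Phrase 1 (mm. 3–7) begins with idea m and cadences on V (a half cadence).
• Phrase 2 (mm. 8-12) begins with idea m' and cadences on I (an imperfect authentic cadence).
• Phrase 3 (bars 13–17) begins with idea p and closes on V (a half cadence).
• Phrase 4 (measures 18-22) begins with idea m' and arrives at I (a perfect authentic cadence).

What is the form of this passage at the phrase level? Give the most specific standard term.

contrasting double period

Four phrases in two halves: the first half (bars 3–12) ends with an imperfect authentic cadence, the second (mm. 13–22) with a perfect authentic cadence — a large antecedent–consequent pair, i.e. a double period.
Phrase 3 begins with different material from phrase 1, making it contrasting.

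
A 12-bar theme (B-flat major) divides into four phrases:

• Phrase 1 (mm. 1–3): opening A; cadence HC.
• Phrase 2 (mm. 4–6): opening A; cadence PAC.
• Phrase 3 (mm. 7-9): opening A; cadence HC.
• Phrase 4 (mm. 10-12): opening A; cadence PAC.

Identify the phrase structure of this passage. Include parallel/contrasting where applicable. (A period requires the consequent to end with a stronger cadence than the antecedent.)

repeated period

The cadence pattern HC–PAC–HC–PAC is weak–strong twice, and phrases 3–4 restate phrases 1–2: a period heard twice, not a double period (which would end weakly at phrase 2).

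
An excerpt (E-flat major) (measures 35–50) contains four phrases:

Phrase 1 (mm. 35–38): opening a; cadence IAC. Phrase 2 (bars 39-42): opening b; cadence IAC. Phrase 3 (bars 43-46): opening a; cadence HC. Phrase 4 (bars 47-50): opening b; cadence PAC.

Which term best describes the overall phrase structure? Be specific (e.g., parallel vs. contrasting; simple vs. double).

Four phrases in two halves: the first half (bars 35–42) ends with an imperfect authentic cadence, the second (measures 43–50) with a perfect authentic cadence — a large antecedent–consequent pair, i.e. a double period.
Phrase 3 begins with the same material as phrase 1, making it parallel.

parallel double period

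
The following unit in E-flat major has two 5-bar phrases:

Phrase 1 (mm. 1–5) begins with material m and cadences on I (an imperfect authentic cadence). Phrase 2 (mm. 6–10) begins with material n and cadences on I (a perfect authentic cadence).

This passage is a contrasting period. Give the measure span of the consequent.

The antecedent is the phrase ending with the weaker cadence (imperfect authentic cadence, phrase 1) and the consequent the one ending more conclusively (perfect authentic cadence, phrase 2); the consequent is mm. 6-10.

measures 6–10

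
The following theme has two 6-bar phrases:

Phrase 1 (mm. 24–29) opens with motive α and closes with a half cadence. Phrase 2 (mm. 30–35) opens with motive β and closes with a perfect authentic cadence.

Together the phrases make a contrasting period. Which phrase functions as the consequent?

The phrase ending with the weaker cadence (half cadence) is the antecedent; the one ending more conclusively (perfect authentic cadence) is the consequent. The consequent is phrase 2.

phrase 2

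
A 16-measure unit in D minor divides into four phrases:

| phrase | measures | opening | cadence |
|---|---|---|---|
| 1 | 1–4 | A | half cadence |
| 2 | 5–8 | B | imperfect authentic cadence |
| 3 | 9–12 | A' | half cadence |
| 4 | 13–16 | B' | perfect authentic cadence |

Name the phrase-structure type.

parallel double period

Four phrases in two halves: the first half (measures 1–8) ends with an imperfect authentic cadence, the second (mm. 9–16) with a perfect authentic cadence — a large antecedent–consequent pair, i.e. a double period.
Phrase 3 begins with the same material as phrase 1, making it parallel.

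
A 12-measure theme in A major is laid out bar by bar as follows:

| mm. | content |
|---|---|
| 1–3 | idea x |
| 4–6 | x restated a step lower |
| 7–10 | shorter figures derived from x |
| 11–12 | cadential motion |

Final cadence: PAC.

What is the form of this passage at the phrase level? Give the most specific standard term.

sentence

Basic idea (bars 1–3) + its repetition (measures 4–6) form the presentation; fragmentation and cadence (mm. 7–12) form the continuation — the 12-bar whole is a sentence.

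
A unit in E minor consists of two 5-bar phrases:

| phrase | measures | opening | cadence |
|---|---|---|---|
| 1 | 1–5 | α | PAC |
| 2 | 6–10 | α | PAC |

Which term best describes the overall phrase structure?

Both phrases have the same opening (α) and the same cadence (perfect authentic cadence): the second is a restatement, not a consequent, so this is a repeated phrase rather than a period.

repeated phrase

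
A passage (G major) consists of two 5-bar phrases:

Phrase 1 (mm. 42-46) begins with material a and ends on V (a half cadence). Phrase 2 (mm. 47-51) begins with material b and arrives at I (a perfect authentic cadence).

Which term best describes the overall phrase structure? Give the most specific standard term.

contrasting period

Phrase 1 ends with a half cadence (weaker) and phrase 2 with a perfect authentic cadence (stronger): antecedent + consequent = a period.
The two phrases open with different material (a / b), so the period is contrasting.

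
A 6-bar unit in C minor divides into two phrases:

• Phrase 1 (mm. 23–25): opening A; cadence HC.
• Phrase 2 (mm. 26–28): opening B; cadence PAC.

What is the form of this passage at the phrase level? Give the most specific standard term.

Phrase 1 ends with a half cadence (weaker) and phrase 2 with a perfect authentic cadence (stronger): antecedent + consequent = a period.
The two phrases open with different material (A / B), so the period is contrasting.

contrasting period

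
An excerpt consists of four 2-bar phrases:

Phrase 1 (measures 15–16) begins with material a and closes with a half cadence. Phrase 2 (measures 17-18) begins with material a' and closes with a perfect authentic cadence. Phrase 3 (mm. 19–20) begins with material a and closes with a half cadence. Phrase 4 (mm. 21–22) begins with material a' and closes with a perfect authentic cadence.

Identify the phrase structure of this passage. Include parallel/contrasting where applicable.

repeated period

The cadence pattern HC–PAC–HC–PAC is weak–strong twice, and phrases 3–4 restate phrases 1–2: a period heard twice, not a double period (which would end weakly at phrase 2).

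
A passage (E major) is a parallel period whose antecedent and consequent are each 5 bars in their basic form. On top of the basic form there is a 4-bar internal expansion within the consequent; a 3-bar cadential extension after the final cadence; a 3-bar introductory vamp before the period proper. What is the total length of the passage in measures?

Basic parallel period: 5 + 5 = 10 bars.
10 (basic form) + 4 (internal expansion) + 3 (cadential extension) + 3 (introduction) = 20.

20 measures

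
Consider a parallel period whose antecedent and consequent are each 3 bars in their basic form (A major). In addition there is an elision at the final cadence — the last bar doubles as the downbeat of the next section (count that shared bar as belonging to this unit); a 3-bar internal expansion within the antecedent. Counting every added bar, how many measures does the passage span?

9 measures

Basic parallel period: 3 + 3 = 6 bars.
6 (basic form) + 3 (internal expansion) = 9.
The elision shares a bar with the next section but does not change this unit's count.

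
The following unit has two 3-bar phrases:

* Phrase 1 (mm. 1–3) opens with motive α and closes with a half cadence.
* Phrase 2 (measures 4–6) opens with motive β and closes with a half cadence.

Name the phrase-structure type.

phrase group

The second phrase closes with a half cadence, which is not stronger than the first phrase's half cadence; without a weak→strong cadential pair there is no antecedent–consequent relationship, so this is a phrase group rather than a period.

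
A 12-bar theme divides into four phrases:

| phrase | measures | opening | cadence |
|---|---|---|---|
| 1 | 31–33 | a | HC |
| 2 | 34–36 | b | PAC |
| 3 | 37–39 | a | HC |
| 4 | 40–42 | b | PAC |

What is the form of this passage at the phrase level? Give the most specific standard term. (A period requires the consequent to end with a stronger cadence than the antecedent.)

repeated period

The cadence pattern HC–PAC–HC–PAC is weak–strong twice, and phrases 3–4 restate phrases 1–2: a period heard twice, not a double period (which would end weakly at phrase 2).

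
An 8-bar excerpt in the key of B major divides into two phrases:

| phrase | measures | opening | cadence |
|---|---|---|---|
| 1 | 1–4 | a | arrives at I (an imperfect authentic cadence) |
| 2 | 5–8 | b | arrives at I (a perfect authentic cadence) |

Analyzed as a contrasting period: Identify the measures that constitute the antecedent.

measures 1–4

The antecedent is the phrase ending with the weaker cadence (imperfect authentic cadence, phrase 1) and the consequent the one ending more conclusively (perfect authentic cadence, phrase 2); the antecedent is mm. 1–4.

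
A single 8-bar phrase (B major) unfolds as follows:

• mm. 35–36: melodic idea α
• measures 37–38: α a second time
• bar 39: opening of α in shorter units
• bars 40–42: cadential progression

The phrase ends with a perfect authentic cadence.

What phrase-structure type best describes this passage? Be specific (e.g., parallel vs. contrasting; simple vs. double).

sentence

Basic idea (mm. 35–36) + its repetition (bars 37–38) form the presentation; fragmentation and cadence (mm. 39-42) form the continuation — the 8-bar whole is a sentence.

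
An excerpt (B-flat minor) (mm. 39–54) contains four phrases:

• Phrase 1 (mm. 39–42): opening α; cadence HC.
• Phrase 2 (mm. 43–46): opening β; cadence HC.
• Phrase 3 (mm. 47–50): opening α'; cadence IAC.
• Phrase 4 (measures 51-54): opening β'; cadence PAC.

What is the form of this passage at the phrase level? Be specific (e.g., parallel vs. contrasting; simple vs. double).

Four phrases in two halves: the first half (mm. 39–46) ends with a half cadence, the second (bars 47–54) with a perfect authentic cadence — a large antecedent–consequent pair, i.e. a double period.
Phrase 3 begins with the same material as phrase 1, making it parallel.

parallel double period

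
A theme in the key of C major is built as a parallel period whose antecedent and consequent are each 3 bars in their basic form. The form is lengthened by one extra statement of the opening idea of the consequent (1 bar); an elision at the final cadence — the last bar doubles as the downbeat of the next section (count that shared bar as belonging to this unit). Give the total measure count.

7 measures

Basic parallel period: 3 + 3 = 6 bars.
6 (basic form) + 1 (extra statement) = 7.
The elision shares a bar with the next section but does not change this unit's count.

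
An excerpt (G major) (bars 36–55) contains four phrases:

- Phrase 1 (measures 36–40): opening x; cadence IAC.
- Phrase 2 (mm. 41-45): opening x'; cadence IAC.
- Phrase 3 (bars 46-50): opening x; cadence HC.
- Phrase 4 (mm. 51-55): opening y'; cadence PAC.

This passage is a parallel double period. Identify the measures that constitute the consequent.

measures 46–55

In a double period the four phrases pair into a large antecedent (phrases 1–2, ending imperfect authentic cadence) and a large consequent (phrases 3–4, ending perfect authentic cadence). The consequent spans mm. 46–55.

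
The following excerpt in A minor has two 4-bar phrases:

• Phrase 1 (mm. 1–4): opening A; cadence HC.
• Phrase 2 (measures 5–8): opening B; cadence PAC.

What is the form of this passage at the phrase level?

contrasting period

Phrase 1 ends with a half cadence (weaker) and phrase 2 with a perfect authentic cadence (stronger): antecedent + consequent = a period.
The two phrases open with different material (A / B), so the period is contrasting.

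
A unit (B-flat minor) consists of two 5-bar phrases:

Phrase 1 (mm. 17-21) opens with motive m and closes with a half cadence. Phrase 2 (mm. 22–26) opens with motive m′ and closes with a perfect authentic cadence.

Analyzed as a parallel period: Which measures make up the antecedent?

The antecedent is the phrase ending with the weaker cadence (half cadence, phrase 1) and the consequent the one ending more conclusively (perfect authentic cadence, phrase 2); the antecedent is measures 17–21.

measures 17–21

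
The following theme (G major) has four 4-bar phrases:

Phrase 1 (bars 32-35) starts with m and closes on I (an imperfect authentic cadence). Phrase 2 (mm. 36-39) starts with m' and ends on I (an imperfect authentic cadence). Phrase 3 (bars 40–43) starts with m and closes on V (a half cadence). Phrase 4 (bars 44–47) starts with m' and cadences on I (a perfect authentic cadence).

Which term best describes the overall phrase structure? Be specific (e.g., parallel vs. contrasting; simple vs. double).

parallel double period

Four phrases in two halves: the first half (measures 32-39) ends with an imperfect authentic cadence, the second (mm. 40–47) with a perfect authentic cadence — a large antecedent–consequent pair, i.e. a double period.
Phrase 3 begins with the same material as phrase 1, making it parallel.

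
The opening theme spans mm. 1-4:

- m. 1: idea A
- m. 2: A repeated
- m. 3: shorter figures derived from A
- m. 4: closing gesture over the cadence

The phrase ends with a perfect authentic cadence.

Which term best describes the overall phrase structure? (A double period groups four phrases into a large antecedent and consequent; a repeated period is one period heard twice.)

Basic idea (m. 1) + its repetition (bar 2) form the presentation; fragmentation and cadence (mm. 3-4) form the continuation — the 4-bar whole is a sentence.

sentence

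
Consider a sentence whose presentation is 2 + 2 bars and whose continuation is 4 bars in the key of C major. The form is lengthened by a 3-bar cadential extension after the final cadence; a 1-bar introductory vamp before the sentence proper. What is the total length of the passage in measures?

12 measures

Basic sentence: 2 + 2 + 4 = 8 bars.
8 (basic form) + 3 (cadential extension) + 1 (introduction) = 12.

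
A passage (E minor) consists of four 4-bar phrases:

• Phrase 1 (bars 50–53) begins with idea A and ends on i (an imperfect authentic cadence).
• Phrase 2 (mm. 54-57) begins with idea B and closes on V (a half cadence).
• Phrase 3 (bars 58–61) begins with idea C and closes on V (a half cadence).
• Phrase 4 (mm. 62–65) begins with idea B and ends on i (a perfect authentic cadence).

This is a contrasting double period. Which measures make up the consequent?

In a double period the first pair of phrases (ending half cadence) is the large antecedent and the second pair (ending perfect authentic cadence) is the large consequent; the consequent is measures 58–65.

measures 58–65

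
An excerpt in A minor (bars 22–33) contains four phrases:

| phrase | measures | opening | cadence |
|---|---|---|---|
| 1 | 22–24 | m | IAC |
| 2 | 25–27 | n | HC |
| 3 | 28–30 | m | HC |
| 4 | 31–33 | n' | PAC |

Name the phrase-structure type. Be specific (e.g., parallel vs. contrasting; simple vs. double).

Four phrases in two halves: the first half (bars 22-27) ends with a half cadence, the second (mm. 28-33) with a perfect authentic cadence — a large antecedent–consequent pair, i.e. a double period.
Phrase 3 begins with the same material as phrase 1, making it parallel.

parallel double period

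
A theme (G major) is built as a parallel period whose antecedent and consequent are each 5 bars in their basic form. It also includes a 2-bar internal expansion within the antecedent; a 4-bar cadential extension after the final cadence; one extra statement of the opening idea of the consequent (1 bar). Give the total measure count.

17 measures

Basic parallel period: 5 + 5 = 10 bars.
10 (basic form) + 2 (internal expansion) + 4 (cadential extension) + 1 (extra statement) = 17.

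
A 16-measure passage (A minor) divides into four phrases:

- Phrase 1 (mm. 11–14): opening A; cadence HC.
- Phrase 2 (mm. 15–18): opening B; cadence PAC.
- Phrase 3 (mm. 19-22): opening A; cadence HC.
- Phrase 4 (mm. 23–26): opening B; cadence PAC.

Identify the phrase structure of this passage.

The cadence pattern HC–PAC–HC–PAC is weak–strong twice, and phrases 3–4 restate phrases 1–2: a period heard twice, not a double period (which would end weakly at phrase 2).

repeated period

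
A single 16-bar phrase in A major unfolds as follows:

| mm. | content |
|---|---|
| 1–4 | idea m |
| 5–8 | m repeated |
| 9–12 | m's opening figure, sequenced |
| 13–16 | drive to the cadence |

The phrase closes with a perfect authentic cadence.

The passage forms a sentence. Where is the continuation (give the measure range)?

measures 9–16

After the presentation (mm. 1-8), the continuation covers the fragmentation through the cadence: measures 9-16.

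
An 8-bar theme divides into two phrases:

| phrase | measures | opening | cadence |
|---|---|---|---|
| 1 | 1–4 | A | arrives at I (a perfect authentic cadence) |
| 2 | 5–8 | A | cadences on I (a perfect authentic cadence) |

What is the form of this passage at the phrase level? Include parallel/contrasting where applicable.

repeated phrase

Both phrases have the same opening (A) and the same cadence (perfect authentic cadence): the second is a restatement, not a consequent, so this is a repeated phrase rather than a period.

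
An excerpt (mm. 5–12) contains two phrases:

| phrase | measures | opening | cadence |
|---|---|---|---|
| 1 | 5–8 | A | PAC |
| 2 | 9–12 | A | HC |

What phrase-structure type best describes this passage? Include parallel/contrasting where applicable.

The second phrase closes with a half cadence, which is not stronger than the first phrase's perfect authentic cadence; without a weak→strong cadential pair there is no antecedent–consequent relationship, so this is a phrase group rather than a period.

phrase group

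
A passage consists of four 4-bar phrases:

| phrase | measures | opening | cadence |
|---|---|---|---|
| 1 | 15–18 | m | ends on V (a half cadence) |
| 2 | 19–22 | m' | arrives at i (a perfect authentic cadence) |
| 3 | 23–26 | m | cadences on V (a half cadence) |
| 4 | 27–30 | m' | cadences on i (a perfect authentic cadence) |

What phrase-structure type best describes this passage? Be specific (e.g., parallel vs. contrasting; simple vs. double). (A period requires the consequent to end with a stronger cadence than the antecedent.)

The cadence pattern HC–PAC–HC–PAC is weak–strong twice, and phrases 3–4 restate phrases 1–2: a period heard twice, not a double period (which would end weakly at phrase 2).

repeated period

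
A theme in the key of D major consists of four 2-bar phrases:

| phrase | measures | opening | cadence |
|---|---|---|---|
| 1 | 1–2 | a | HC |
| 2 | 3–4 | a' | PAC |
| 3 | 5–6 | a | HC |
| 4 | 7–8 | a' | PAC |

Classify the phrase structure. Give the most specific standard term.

repeated period

The cadence pattern HC–PAC–HC–PAC is weak–strong twice, and phrases 3–4 restate phrases 1–2: a period heard twice, not a double period (which would end weakly at phrase 2).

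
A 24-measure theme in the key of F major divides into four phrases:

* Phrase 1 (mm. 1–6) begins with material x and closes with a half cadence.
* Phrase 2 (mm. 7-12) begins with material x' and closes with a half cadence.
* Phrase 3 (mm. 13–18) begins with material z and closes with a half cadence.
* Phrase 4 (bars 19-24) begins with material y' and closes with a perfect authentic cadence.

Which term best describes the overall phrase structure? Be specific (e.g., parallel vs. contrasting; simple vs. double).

Four phrases in two halves: the first half (measures 1-12) ends with a half cadence, the second (mm. 13–24) with a perfect authentic cadence — a large antecedent–consequent pair, i.e. a double period.
Phrase 3 begins with different material from phrase 1, making it contrasting.

contrasting double period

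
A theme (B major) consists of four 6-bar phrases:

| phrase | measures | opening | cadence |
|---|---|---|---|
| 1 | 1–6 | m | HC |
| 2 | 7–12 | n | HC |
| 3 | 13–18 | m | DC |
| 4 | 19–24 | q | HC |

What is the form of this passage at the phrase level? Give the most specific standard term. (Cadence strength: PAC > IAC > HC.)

Phrase 4 ends with a half cadence, no stronger than phrase 2's half cadence, so the four phrases do not form a double period; nor do phrases 3–4 duplicate 1–2, so it is not a repeated period. With no phrase reaching a conclusive cadence, the passage is a phrase group.

phrase group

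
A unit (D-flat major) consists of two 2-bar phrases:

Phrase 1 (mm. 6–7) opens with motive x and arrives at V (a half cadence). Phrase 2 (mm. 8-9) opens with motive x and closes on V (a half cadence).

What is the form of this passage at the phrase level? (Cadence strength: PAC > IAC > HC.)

Both phrases have the same opening (x) and the same cadence (half cadence): the second is a restatement, not a consequent, so this is a repeated phrase rather than a period.

repeated phrase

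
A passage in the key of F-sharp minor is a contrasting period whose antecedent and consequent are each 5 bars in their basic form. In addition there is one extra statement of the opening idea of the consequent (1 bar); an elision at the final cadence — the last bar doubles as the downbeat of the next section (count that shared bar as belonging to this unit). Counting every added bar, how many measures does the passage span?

Basic contrasting period: 5 + 5 = 10 bars.
10 (basic form) + 1 (extra statement) = 11.
The elision shares a bar with the next section but does not change this unit's count.

11 measures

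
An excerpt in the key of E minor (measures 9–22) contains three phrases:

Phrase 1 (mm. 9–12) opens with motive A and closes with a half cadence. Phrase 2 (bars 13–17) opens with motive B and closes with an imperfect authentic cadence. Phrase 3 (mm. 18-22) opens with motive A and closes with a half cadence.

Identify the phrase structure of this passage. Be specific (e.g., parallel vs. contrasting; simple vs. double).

phrase group

The final phrase closes with a half cadence, which is not stronger than the preceding imperfect authentic cadence; the 3 phrases lack an overall antecedent–consequent design and so form a phrase group.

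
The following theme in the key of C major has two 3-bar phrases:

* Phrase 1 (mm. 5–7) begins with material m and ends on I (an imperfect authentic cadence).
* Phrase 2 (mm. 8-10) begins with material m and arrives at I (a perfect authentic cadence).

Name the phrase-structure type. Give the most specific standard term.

parallel period

Phrase 1 ends with an imperfect authentic cadence (weaker) and phrase 2 with a perfect authentic cadence (stronger): antecedent + consequent = a period.
The two phrases open with the same material (m / m), so the period is parallel.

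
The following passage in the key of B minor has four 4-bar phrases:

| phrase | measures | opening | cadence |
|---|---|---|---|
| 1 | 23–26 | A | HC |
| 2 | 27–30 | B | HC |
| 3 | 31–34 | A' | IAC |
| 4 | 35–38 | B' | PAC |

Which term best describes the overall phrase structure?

Four phrases in two halves: the first half (bars 23-30) ends with a half cadence, the second (measures 31–38) with a perfect authentic cadence — a large antecedent–consequent pair, i.e. a double period.
Phrase 3 begins with the same material as phrase 1, making it parallel.

parallel double period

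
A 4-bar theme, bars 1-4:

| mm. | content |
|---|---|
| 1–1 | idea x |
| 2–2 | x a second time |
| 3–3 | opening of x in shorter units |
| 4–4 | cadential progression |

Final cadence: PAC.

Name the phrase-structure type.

Basic idea (m. 1) + its repetition (m. 2) form the presentation; fragmentation and cadence (mm. 3–4) form the continuation — the 4-bar whole is a sentence.

sentence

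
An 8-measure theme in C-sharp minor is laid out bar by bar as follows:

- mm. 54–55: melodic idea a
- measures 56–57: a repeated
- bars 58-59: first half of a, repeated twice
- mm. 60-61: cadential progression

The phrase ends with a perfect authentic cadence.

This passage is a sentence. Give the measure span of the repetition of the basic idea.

measures 56–57

The presentation of a sentence is the basic idea (measures 54–55) plus its repetition (bars 56-57); the repetition of the basic idea is therefore bars 56–57.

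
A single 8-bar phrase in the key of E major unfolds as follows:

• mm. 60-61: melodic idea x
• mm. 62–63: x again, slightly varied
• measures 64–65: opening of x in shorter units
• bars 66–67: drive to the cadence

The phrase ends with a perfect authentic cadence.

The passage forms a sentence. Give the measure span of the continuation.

measures 64–67

After the presentation (mm. 60–63), the continuation covers the fragmentation through the cadence: mm. 64–67.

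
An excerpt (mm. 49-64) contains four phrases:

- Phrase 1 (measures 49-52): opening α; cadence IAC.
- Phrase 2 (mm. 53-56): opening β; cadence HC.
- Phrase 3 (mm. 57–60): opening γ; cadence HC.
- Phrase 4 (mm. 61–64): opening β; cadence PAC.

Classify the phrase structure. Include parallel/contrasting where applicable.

contrasting double period

Four phrases in two halves: the first half (measures 49–56) ends with a half cadence, the second (mm. 57-64) with a perfect authentic cadence — a large antecedent–consequent pair, i.e. a double period.
Phrase 3 begins with different material from phrase 1, making it contrasting.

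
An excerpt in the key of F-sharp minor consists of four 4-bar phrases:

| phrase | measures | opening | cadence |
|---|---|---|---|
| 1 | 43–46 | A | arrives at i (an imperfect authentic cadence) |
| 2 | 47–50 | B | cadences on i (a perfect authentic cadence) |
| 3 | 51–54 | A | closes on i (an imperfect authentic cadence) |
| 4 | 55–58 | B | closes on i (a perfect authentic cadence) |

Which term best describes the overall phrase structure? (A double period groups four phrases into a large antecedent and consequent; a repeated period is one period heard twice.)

The cadence pattern IAC–PAC–IAC–PAC is weak–strong twice, and phrases 3–4 restate phrases 1–2: a period heard twice, not a double period (which would end weakly at phrase 2).

repeated period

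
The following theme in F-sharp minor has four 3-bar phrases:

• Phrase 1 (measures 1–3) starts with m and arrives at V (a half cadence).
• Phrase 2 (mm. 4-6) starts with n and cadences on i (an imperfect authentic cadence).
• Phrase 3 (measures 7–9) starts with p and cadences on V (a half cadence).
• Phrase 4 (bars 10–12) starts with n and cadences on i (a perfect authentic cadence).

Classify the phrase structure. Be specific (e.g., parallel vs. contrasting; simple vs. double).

contrasting double period

Four phrases in two halves: the first half (mm. 1–6) ends with an imperfect authentic cadence, the second (mm. 7-12) with a perfect authentic cadence — a large antecedent–consequent pair, i.e. a double period.
Phrase 3 begins with different material from phrase 1, making it contrasting.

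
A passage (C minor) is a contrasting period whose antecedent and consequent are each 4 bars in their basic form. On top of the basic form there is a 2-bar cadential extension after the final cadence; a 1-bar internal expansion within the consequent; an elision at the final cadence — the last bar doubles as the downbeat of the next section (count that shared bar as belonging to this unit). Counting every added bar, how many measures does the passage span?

11 measures

Basic contrasting period: 4 + 4 = 8 bars.
8 (basic form) + 2 (cadential extension) + 1 (internal expansion) = 11.
The elision shares a bar with the next section but does not change this unit's count.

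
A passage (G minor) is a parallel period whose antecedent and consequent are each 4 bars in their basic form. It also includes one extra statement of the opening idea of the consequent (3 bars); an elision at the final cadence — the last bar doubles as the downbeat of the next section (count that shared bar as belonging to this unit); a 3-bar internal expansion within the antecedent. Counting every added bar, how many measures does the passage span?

Basic parallel period: 4 + 4 = 8 bars.
8 (basic form) + 3 (extra statement) + 3 (internal expansion) = 14.
The elision shares a bar with the next section but does not change this unit's count.

14 measures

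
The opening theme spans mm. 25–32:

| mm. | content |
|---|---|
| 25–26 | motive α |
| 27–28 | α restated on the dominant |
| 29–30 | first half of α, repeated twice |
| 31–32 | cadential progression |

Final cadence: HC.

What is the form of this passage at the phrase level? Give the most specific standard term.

sentence

Basic idea (mm. 25–26) + its repetition (mm. 27–28) form the presentation; fragmentation and cadence (measures 29–32) form the continuation — the 8-bar whole is a sentence.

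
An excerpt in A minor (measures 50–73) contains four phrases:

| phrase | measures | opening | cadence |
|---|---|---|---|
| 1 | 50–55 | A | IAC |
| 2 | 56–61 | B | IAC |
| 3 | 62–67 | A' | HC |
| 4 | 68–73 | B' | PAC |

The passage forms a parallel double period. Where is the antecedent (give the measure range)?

In a double period the four phrases pair into a large antecedent (phrases 1–2, ending imperfect authentic cadence) and a large consequent (phrases 3–4, ending perfect authentic cadence). The antecedent spans measures 50–61.

measures 50–61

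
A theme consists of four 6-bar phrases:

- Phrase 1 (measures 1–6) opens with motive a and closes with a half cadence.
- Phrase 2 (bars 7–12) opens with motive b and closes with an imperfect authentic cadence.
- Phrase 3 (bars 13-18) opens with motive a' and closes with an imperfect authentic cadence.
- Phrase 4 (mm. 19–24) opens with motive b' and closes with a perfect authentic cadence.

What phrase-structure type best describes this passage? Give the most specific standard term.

Four phrases in two halves: the first half (bars 1-12) ends with an imperfect authentic cadence, the second (mm. 13–24) with a perfect authentic cadence — a large antecedent–consequent pair, i.e. a double period.
Phrase 3 begins with the same material as phrase 1, making it parallel.

parallel double period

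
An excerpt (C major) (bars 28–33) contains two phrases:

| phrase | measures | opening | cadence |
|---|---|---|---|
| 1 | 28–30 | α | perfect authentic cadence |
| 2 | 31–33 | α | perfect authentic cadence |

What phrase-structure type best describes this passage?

Both phrases have the same opening (α) and the same cadence (perfect authentic cadence): the second is a restatement, not a consequent, so this is a repeated phrase rather than a period.

repeated phrase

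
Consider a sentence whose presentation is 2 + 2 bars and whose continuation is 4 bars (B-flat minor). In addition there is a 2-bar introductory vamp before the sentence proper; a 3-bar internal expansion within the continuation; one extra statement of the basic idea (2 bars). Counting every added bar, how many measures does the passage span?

Basic sentence: 2 + 2 + 4 = 8 bars.
8 (basic form) + 2 (introduction) + 3 (internal expansion) + 2 (extra statement) = 15.

15 measures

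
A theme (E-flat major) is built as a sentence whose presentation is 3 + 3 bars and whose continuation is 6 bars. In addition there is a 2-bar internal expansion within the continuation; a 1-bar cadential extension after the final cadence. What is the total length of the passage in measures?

Basic sentence: 3 + 3 + 6 = 12 bars.
12 (basic form) + 2 (internal expansion) + 1 (cadential extension) = 15.

15 measures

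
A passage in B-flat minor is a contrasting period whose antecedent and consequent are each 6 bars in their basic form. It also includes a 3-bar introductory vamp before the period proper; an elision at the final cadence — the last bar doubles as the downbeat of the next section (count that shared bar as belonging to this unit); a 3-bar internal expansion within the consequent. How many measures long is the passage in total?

18 measures

Basic contrasting period: 6 + 6 = 12 bars.
12 (basic form) + 3 (introduction) + 3 (internal expansion) = 18.
The elision shares a bar with the next section but does not change this unit's count.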